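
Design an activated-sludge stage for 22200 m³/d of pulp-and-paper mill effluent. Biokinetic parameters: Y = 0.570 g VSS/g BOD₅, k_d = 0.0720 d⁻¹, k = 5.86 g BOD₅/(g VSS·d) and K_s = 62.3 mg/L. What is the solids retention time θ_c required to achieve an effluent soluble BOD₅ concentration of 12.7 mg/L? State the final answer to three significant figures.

θ_c ≈ 2.03 d

At the target effluent, Y k S/(K_s+S) = 0.570×5.86×12.7/75.00 = 0.5656 d⁻¹.
θ_c = 1/(μ − k_d) = 1/(0.5656 − 0.0720) = 1/0.4936 = 2.026 d.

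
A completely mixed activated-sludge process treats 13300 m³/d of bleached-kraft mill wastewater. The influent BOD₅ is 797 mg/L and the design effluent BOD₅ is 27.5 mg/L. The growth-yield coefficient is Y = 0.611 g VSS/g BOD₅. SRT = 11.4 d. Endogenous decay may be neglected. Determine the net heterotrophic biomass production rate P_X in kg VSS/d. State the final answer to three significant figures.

No decay correction is needed, so Y_obs = Y = 0.611.
Mass of BOD₅ removed per day: Q(S₀ − S) = 13300 × 769.5 g/m³ = 10234 kg/d.
P_X = Y_obs · Q(S₀ − S) = 0.6110 × 10234 = 6253 kg VSS/d.

P_X ≈ 6250 kg VSS/d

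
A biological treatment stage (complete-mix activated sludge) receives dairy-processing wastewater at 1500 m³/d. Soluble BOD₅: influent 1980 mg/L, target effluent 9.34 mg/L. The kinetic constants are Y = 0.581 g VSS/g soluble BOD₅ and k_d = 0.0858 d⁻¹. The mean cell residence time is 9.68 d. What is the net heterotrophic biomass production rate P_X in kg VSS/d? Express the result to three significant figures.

P_X ≈ 938 kg VSS/d

Correct the yield for decay: Y_obs = Y/(1 + k_d θ_c) = 0.581 / (1 + 0.0858 × 9.68) = 0.581 / 1.831 = 0.3174.
Substrate removed = Q·(S₀ − S) = 1500 m³/d × (1980 − 9.34) g/m³ = 2.96×10^6 g/d = 2956 kg/d.
So the net sludge growth is P_X = 0.3174 × 2956 = 938.2 kg VSS/d.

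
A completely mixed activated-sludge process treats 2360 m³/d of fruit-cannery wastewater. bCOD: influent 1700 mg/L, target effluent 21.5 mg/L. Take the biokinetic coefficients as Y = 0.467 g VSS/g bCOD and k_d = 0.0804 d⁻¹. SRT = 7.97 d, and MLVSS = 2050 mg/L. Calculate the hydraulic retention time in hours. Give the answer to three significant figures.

τ ≈ 44.6 h

From the SRT design equation V = Y Q (S₀−S) θ_c / [X (1 + k_d θ_c)] = 0.467 × 2360 × (1700 − 21.5) × 7.97 / [2050 × (1 + 0.0804 × 7.97)] = 1.47×10^7 / 3364 = 4383 m³.
τ = V/Q = 4383/2360 = 1.857 d, or 44.58 h.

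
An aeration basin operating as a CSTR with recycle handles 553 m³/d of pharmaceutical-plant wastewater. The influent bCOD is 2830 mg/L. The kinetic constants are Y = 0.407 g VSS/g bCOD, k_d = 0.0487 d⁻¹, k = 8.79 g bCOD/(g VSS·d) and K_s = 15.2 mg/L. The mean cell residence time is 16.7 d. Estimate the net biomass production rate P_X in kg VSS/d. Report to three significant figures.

P_X ≈ 351 kg VSS/d

Effluent substrate depends only on kinetics and SRT: S = K_s(1 + k_d θ_c) / [θ_c(Yk − k_d) − 1] = 15.2 × (1 + 0.0487 × 16.7) / [16.7 × (0.407 × 8.79 − 0.0487) − 1] = 27.56 / 57.93 = 0.4758 mg/L.
The observed yield is Y_obs = Y/(1 + k_d·θ_c) = 0.407 / (1 + 0.0487 × 16.7) = 0.407 / 1.813 = 0.2245 g VSS per g bCOD removed.
Substrate removed = Q·(S₀ − S) = 553 m³/d × (2830 − 0.476) g/m³ = 1.56×10^6 g/d = 1565 kg/d.
So the net sludge growth is P_X = 0.2245 × 1565 = 351.2 kg VSS/d.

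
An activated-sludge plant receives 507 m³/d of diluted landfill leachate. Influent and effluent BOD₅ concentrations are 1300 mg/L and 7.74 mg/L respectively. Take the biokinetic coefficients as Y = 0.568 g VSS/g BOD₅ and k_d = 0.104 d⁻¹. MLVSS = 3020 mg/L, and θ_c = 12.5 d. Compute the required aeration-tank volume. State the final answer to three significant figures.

Steady-state biomass mass balance: V·X·(1 + k_d·θ_c) = Y·Q·(S₀ − S)·θ_c, so V = 0.568 × 507 × (1300 − 7.74) × 12.5 / [3020 × (1 + 0.104 × 12.5)] = 4.65×10^6 / 6946 = 669.7 m³.

V ≈ 670 m³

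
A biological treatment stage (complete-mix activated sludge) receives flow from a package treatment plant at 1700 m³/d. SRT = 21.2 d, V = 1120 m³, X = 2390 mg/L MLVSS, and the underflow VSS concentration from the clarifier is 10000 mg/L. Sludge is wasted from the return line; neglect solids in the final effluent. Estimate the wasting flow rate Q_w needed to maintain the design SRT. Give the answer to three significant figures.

Q_w ≈ 12.6 m³/d

Wasting from the return line (neglecting effluent solids): Q_w = V·X / (θ_c·X_r) = 1120 × 2390 / (21.2 × 10000) = 12.63 m³/d.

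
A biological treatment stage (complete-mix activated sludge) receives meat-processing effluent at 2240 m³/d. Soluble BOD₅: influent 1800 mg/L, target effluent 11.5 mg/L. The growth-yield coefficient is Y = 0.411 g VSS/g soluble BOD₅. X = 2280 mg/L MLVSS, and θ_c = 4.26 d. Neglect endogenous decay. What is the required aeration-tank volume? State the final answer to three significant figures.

V ≈ 3080 m³

With k_d = 0 the design equation reduces to V = Y Q (S₀−S) θ_c / X = 0.411 × 2240 × (1800 − 11.5) × 4.26 / 2280 = 3076 m³.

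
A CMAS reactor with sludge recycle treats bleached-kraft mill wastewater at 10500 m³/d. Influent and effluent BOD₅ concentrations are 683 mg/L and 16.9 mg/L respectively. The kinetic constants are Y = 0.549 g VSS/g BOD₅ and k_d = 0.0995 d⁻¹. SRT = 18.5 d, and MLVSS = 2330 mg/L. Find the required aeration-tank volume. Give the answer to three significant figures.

V ≈ 10700 m³

Rearranging the biomass balance for a CMAS with decay, V = Y·Q·ΔS·θ_c / [X·(1+k_d θ_c)] = 0.549 × 10500 × (683 − 16.9) × 18.5 / [2330 × (1 + 0.0995 × 18.5)] = 7.1×10^7 / 6619 = 10732 m³.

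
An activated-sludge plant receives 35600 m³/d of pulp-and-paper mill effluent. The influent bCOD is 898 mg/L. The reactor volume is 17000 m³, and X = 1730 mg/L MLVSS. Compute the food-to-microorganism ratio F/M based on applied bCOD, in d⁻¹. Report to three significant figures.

F/M ≈ 1.09 d⁻¹

F/M = Q·S₀ / (V·X) = 35600 × 898 / (17000 × 1730) = 1.087 g bCOD·(g VSS·d)⁻¹.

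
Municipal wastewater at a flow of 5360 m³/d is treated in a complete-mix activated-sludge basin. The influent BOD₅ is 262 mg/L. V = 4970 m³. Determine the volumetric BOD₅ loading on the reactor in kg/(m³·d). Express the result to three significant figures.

L_v ≈ 0.283 kg BOD₅/(m³·d)

L_v = Q S₀ / V = 5360 × 262 × 10⁻³ / 4970 = 0.2826 kg/(m³·d).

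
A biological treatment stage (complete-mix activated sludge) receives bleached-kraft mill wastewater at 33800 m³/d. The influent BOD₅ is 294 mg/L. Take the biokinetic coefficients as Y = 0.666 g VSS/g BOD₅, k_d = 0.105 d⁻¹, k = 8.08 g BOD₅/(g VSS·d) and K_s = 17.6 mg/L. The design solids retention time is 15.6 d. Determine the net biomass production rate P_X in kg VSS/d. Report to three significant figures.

P_X ≈ 2500 kg VSS/d

From the Monod/SRT balance for a CMAS, S = K_s·(1+k_d θ_c)/[θ_c·(Y k − k_d) − 1] = 17.6 × (1 + 0.105 × 15.6) / [15.6 × (0.666 × 8.08 − 0.105) − 1] = 46.43 / 81.31 = 0.5710 mg/L.
Observed yield with endogenous decay: Y_obs = Y / (1 + k_d·θ_c) = 0.666 / (1 + 0.105 × 15.6) = 0.666 / 2.638 = 0.2525 g VSS/g BOD₅.
Q·(S₀ − S) = 33800 × (294 − 0.571) × 10⁻³ = 9918 kg/d removed.
Biomass produced: P_X = Y_obs·Q·ΔS = 0.2525 × 9918 ≈ 2504 kg VSS/d.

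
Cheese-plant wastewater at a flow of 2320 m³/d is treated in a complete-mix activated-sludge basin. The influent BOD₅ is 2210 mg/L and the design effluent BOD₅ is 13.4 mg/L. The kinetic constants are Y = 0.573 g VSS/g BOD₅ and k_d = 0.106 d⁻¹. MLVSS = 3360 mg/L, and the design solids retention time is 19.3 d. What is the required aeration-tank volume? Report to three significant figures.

V ≈ 5510 m³

Rearranging the biomass balance for a CMAS with decay, V = Y·Q·ΔS·θ_c / [X·(1+k_d θ_c)] = 0.573 × 2320 × (2210 − 13.4) × 19.3 / [3360 × (1 + 0.106 × 19.3)] = 5.64×10^7 / 10234 = 5507 m³.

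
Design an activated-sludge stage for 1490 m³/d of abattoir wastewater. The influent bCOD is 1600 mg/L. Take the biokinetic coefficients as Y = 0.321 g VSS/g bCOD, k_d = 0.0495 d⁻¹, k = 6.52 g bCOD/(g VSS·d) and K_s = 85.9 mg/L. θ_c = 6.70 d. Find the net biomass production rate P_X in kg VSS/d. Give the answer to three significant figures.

For a completely mixed reactor with recycle the Lawrence–McCarty relation gives S = K_s·(1 + k_d·θ_c) / [θ_c·(Y·k − k_d) − 1] = 85.9 × (1 + 0.0495 × 6.70) / [6.70 × (0.321 × 6.52 − 0.0495) − 1] = 114.4 / 12.69 = 9.013 mg/L.
Y_obs = Y / (1 + k_d θ_c) = 0.321 / (1 + 0.0495 × 6.70) = 0.321 / 1.332 = 0.2411.
ΔS = 1600 − 9.01 = 1591 mg/L, so the substrate removal rate is 1490 × 1591/1000 = 2371 kg bCOD/d.
P_X = Y_obs · Q(S₀ − S) = 0.2411 × 2371 = 571.4 kg VSS/d.

P_X ≈ 571 kg VSS/d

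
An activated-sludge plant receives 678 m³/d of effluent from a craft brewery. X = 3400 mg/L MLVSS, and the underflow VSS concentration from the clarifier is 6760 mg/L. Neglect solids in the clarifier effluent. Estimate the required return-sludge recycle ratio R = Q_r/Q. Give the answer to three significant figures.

Mass balance around the secondary clarifier (neglecting effluent solids): R = X / (X_r − X) = 3400 / (6760 − 3400) = 1.012.

R ≈ 1.01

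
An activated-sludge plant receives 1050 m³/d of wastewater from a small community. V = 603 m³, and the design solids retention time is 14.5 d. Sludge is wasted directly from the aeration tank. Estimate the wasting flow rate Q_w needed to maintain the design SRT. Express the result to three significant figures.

Q_w ≈ 41.6 m³/d

With mixed-liquor wasting, θ_c = V/Q_w, so Q_w = V/θ_c = 603.0/14.5 = 41.59 m³/d.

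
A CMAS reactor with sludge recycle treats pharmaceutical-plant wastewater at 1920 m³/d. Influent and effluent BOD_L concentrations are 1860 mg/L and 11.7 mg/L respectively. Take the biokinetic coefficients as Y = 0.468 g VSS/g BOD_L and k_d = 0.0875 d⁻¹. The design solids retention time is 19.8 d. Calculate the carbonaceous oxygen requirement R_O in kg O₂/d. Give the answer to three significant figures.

The observed yield is Y_obs = Y/(1 + k_d·θ_c) = 0.468 / (1 + 0.0875 × 19.8) = 0.468 / 2.732 = 0.1713 g VSS per g BOD_L removed.
ΔS = 1860 − 11.7 = 1848 mg/L, so the substrate removal rate is 1920 × 1848/1000 = 3549 kg BOD_L/d.
Biomass synthesised: P_X = Y_obs × 3549 = 607.8 kg VSS/d.
Carbonaceous O₂ demand = substrate oxidised − cell-mass equivalent = 3549 − 1.42 × 607.8 = 2686 kg O₂/d.

R_O ≈ 2690 kg O₂/d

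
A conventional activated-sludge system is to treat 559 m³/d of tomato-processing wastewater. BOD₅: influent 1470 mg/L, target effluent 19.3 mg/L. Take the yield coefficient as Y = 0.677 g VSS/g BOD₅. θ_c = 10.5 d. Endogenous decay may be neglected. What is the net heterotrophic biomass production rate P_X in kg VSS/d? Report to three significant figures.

P_X ≈ 549 kg VSS/d

Since k_d ≈ 0, Y_obs = Y = 0.677 g VSS/g BOD₅.
Q·(S₀ − S) = 559 × (1470 − 19.3) × 10⁻³ = 810.9 kg/d removed.
Biomass produced: P_X = Y_obs·Q·ΔS = 0.6770 × 810.9 ≈ 549.0 kg VSS/d.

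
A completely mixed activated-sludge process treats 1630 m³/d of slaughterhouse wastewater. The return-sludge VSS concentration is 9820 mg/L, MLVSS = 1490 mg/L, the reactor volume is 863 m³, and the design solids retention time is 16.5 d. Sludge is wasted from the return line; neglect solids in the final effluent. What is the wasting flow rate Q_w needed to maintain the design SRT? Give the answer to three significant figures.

Q_w ≈ 7.94 m³/d

Q_w = (V·X)/(θ_c X_r) = 863.0 × 1490 / (16.5 × 9820) = 7.936 m³/d.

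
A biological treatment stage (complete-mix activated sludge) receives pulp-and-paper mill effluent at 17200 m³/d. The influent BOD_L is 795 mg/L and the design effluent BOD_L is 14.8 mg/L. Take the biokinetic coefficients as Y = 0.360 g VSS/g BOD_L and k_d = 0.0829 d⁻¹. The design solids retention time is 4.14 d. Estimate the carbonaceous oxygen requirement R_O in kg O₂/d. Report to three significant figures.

R_O ≈ 8310 kg O₂/d

The observed yield is Y_obs = Y/(1 + k_d·θ_c) = 0.360 / (1 + 0.0829 × 4.14) = 0.360 / 1.343 = 0.2680 g VSS per g BOD_L removed.
Mass of BOD_L removed per day: Q(S₀ − S) = 17200 × 780.2 g/m³ = 13419 kg/d.
Net sludge production P_X = 0.2680 × 13419 = 3597 kg VSS/d.
R_O = Q·ΔS − 1.42 P_X = 13419 − 5107 = 8312 kg O₂/d.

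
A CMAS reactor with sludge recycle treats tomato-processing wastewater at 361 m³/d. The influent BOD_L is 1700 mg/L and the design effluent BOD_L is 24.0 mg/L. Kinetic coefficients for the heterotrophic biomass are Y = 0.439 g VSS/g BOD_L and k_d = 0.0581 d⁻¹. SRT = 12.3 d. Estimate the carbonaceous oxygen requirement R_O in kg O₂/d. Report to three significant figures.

Y_obs = Y / (1 + k_d θ_c) = 0.439 / (1 + 0.0581 × 12.3) = 0.439 / 1.715 = 0.2560.
ΔS = 1700 − 24.0 = 1676 mg/L, so the substrate removal rate is 361 × 1676/1000 = 605.0 kg BOD_L/d.
Net sludge production P_X = 0.2560 × 605.0 = 154.9 kg VSS/d.
Carbonaceous O₂ demand = substrate oxidised − cell-mass equivalent = 605.0 − 1.42 × 154.9 = 385.1 kg O₂/d.

R_O ≈ 385 kg O₂/d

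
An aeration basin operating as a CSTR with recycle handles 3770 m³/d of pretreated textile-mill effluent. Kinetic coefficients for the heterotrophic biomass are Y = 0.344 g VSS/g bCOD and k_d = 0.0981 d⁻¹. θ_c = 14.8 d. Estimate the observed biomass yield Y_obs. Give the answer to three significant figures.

Y_obs = Y / (1 + k_d θ_c) = 0.344 / (1 + 0.0981 × 14.8) = 0.344 / 2.452 = 0.1403.

Y_obs ≈ 0.140 g VSS/g bCOD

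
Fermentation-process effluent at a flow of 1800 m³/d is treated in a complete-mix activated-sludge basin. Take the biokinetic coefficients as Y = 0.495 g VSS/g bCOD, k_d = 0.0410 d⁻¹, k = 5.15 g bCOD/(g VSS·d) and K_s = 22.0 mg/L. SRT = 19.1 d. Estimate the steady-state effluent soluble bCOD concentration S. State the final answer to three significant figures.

S ≈ 0.836 mg/L

For a completely mixed reactor with recycle the Lawrence–McCarty relation gives S = K_s·(1 + k_d·θ_c) / [θ_c·(Y·k − k_d) − 1] = 22.0 × (1 + 0.0410 × 19.1) / [19.1 × (0.495 × 5.15 − 0.0410) − 1] = 39.23 / 46.91 = 0.8363 mg/L.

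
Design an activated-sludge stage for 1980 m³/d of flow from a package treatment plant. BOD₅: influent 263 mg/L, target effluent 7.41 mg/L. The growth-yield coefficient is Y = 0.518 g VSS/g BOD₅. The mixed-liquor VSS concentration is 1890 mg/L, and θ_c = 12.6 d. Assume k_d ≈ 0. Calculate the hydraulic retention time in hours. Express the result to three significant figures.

τ ≈ 21.2 h

Biomass mass balance (decay neglected): V·X = Y·Q·(S₀ − S)·θ_c, so V = 0.518 × 1980 × (263 − 7.41) × 12.6 / 1890 = 1748 m³.
Hydraulic retention time τ = V/Q = 1748 / 1980 = 0.8826 d = 21.18 h.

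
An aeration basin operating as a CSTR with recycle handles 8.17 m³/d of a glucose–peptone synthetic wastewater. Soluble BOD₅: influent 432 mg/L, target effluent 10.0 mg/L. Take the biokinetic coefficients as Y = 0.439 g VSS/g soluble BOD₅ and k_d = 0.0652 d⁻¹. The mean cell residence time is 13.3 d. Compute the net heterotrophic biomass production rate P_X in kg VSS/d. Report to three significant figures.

The observed yield is Y_obs = Y/(1 + k_d·θ_c) = 0.439 / (1 + 0.0652 × 13.3) = 0.439 / 1.867 = 0.2351 g VSS per g soluble BOD₅ removed.
ΔS = 432 − 10.0 = 422.0 mg/L, so the substrate removal rate is 8.17 × 422.0/1000 = 3.448 kg soluble BOD₅/d.
Biomass produced: P_X = Y_obs·Q·ΔS = 0.2351 × 3.448 ≈ 0.8106 kg VSS/d.

P_X ≈ 0.811 kg VSS/d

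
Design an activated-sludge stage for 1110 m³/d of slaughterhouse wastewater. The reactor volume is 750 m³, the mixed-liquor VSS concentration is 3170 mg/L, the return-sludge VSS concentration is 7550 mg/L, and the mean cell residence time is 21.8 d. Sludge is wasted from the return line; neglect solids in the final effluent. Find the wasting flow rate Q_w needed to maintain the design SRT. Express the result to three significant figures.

Q_w ≈ 14.4 m³/d

Q_w = (V·X)/(θ_c X_r) = 750.0 × 3170 / (21.8 × 7550) = 14.44 m³/d.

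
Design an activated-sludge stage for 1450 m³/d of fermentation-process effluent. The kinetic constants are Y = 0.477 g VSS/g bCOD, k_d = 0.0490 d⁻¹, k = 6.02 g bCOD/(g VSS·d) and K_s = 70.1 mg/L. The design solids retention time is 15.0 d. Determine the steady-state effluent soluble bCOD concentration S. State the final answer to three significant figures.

For a completely mixed reactor with recycle the Lawrence–McCarty relation gives S = K_s·(1 + k_d·θ_c) / [θ_c·(Y·k − k_d) − 1] = 70.1 × (1 + 0.0490 × 15.0) / [15.0 × (0.477 × 6.02 − 0.0490) − 1] = 121.6 / 41.34 = 2.942 mg/L.

S ≈ 2.94 mg/L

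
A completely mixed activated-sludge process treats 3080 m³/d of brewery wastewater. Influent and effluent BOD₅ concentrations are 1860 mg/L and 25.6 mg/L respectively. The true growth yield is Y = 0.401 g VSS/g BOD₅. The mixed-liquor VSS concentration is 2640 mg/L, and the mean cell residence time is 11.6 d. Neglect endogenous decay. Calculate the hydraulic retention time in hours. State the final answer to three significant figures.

V·X = Y·Q·ΔS·θ_c gives V = 0.401 × 3080 × (1860 − 25.6) × 11.6 / 2640 = 9955 m³.
Hydraulic retention time τ = V/Q = 9955 / 3080 = 3.232 d = 77.57 h.

τ ≈ 77.6 h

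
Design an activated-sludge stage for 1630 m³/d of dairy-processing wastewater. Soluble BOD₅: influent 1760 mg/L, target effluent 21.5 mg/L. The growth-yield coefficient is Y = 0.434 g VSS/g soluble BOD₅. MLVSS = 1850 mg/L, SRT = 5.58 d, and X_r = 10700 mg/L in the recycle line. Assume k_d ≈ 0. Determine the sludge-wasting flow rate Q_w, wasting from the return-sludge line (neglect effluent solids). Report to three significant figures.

Q_w ≈ 115 m³/d

With k_d = 0 the design equation reduces to V = Y Q (S₀−S) θ_c / X = 0.434 × 1630 × (1760 − 21.5) × 5.58 / 1850 = 3709 m³.
Q_w = (V·X)/(θ_c X_r) = 3709 × 1850 / (5.58 × 10700) = 114.9 m³/d.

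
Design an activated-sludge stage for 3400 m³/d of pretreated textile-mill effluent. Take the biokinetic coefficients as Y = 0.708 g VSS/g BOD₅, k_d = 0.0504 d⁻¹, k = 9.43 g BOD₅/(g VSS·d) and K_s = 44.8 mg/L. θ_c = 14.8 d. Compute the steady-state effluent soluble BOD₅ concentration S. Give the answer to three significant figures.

For a completely mixed reactor with recycle the Lawrence–McCarty relation gives S = K_s·(1 + k_d·θ_c) / [θ_c·(Y·k − k_d) − 1] = 44.8 × (1 + 0.0504 × 14.8) / [14.8 × (0.708 × 9.43 − 0.0504) − 1] = 78.22 / 97.07 = 0.8058 mg/L.

S ≈ 0.806 mg/L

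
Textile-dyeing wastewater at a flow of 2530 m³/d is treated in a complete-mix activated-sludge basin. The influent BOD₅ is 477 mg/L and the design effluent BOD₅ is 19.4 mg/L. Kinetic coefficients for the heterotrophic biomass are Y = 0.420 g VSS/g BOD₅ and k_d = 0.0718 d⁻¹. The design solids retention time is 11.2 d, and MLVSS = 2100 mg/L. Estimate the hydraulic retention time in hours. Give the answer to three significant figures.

τ ≈ 13.6 h

Steady-state biomass mass balance: V·X·(1 + k_d·θ_c) = Y·Q·(S₀ − S)·θ_c, so V = 0.420 × 2530 × (477 − 19.4) × 11.2 / [2100 × (1 + 0.0718 × 11.2)] = 5.45×10^6 / 3789 = 1437 m³.
τ = V/Q = 1437/2530 = 0.5681 d, or 13.64 h.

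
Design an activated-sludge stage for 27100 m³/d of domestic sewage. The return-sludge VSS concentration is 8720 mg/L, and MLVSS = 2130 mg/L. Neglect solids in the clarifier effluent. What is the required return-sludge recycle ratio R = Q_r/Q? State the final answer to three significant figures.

R ≈ 0.323

Solids balance on the clarifier gives (1+R)X = R·X_r, so R = X/(X_r − X) = 2130 / (8720 − 2130) = 0.3232.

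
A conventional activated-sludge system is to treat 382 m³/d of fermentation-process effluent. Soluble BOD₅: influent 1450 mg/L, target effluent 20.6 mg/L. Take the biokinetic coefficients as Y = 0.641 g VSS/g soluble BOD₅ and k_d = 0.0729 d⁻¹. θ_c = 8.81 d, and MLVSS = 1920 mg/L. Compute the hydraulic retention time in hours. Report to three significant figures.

Steady-state biomass mass balance: V·X·(1 + k_d·θ_c) = Y·Q·(S₀ − S)·θ_c, so V = 0.641 × 382 × (1450 − 20.6) × 8.81 / [1920 × (1 + 0.0729 × 8.81)] = 3.08×10^6 / 3153 = 977.9 m³.
τ = V/Q = 977.9/382 = 2.560 d, or 61.44 h.

τ ≈ 61.4 h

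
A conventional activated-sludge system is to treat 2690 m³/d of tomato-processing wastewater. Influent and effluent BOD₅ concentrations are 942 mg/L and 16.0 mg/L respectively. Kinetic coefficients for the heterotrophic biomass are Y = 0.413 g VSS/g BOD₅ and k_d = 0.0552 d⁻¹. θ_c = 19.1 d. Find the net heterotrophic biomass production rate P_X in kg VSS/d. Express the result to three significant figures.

P_X ≈ 501 kg VSS/d

Observed yield with endogenous decay: Y_obs = Y / (1 + k_d·θ_c) = 0.413 / (1 + 0.0552 × 19.1) = 0.413 / 2.054 = 0.2010 g VSS/g BOD₅.
ΔS = 942 − 16.0 = 926.0 mg/L, so the substrate removal rate is 2690 × 926.0/1000 = 2491 kg BOD₅/d.
So the net sludge growth is P_X = 0.2010 × 2491 = 500.8 kg VSS/d.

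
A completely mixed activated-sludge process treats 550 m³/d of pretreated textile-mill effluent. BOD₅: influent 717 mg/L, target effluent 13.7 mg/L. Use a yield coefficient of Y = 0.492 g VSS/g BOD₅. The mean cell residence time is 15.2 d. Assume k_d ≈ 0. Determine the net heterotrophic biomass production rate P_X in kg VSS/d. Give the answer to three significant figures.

P_X ≈ 190 kg VSS/d

Since k_d ≈ 0, Y_obs = Y = 0.492 g VSS/g BOD₅.
Substrate removed = Q·(S₀ − S) = 550 m³/d × (717 − 13.7) g/m³ = 3.87×10^5 g/d = 386.8 kg/d.
Biomass produced: P_X = Y_obs·Q·ΔS = 0.4920 × 386.8 ≈ 190.3 kg VSS/d.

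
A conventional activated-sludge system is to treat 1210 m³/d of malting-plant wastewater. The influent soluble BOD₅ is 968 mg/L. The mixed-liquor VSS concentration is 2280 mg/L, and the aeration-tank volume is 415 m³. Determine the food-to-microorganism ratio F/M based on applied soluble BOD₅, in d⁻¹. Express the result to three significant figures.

F/M ≈ 1.24 d⁻¹

F/M = applied load / biomass = Q·S₀/(V·X) = 1210 × 968 / (415.0 × 2280) = 1.238 d⁻¹.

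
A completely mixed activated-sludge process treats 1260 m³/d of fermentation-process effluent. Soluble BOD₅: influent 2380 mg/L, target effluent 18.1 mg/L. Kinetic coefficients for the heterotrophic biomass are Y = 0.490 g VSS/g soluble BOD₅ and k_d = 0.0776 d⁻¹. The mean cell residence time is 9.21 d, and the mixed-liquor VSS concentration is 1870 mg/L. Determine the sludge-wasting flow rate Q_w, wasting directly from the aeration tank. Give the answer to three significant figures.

Steady-state biomass mass balance: V·X·(1 + k_d·θ_c) = Y·Q·(S₀ − S)·θ_c, so V = 0.490 × 1260 × (2380 − 18.1) × 9.21 / [1870 × (1 + 0.0776 × 9.21)] = 1.34×10^7 / 3206 = 4189 m³.
With mixed-liquor wasting, θ_c = V/Q_w, so Q_w = V/θ_c = 4189/9.21 = 454.8 m³/d.

Q_w ≈ 455 m³/d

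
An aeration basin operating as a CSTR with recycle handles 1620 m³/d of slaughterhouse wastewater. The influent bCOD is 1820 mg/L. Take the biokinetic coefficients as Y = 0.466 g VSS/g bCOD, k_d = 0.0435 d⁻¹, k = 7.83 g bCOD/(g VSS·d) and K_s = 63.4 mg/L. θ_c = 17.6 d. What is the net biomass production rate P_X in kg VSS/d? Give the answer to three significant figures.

P_X ≈ 777 kg VSS/d

From the Monod/SRT balance for a CMAS, S = K_s·(1+k_d θ_c)/[θ_c·(Y k − k_d) − 1] = 63.4 × (1 + 0.0435 × 17.6) / [17.6 × (0.466 × 7.83 − 0.0435) − 1] = 111.9 / 62.45 = 1.792 mg/L.
Y_obs = Y / (1 + k_d θ_c) = 0.466 / (1 + 0.0435 × 17.6) = 0.466 / 1.766 = 0.2639.
Q·(S₀ − S) = 1620 × (1820 − 1.79) × 10⁻³ = 2946 kg/d removed.
Net biomass production P_X = Y_obs × Q·(S₀ − S) = 0.2639 × 2946 = 777.4 kg VSS/d.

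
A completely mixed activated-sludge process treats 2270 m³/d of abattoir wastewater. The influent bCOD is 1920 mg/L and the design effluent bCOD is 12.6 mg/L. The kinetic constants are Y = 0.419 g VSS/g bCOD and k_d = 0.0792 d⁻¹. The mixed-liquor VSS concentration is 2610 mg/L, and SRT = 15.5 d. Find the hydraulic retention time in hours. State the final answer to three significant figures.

From the SRT design equation V = Y Q (S₀−S) θ_c / [X (1 + k_d θ_c)] = 0.419 × 2270 × (1920 − 12.6) × 15.5 / [2610 × (1 + 0.0792 × 15.5)] = 2.81×10^7 / 5814 = 4837 m³.
HRT = V/Q = 4837 m³ / 2270 m³·d⁻¹ = 2.131 d × 24 = 51.14 h.

τ ≈ 51.1 h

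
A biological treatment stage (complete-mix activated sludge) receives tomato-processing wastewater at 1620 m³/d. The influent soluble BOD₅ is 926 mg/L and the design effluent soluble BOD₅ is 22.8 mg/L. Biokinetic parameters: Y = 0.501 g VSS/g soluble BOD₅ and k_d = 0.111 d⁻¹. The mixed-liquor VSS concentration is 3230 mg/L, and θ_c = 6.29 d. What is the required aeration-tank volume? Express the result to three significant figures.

Steady-state biomass mass balance: V·X·(1 + k_d·θ_c) = Y·Q·(S₀ − S)·θ_c, so V = 0.501 × 1620 × (926 − 22.8) × 6.29 / [3230 × (1 + 0.111 × 6.29)] = 4.61×10^6 / 5485 = 840.6 m³.

V ≈ 841 m³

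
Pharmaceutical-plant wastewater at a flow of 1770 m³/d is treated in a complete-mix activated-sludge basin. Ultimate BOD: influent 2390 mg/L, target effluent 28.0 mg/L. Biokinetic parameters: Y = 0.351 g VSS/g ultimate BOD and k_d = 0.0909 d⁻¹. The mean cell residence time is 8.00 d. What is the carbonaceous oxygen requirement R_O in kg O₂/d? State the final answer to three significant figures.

R_O ≈ 2970 kg O₂/d

Correct the yield for decay: Y_obs = Y/(1 + k_d θ_c) = 0.351 / (1 + 0.0909 × 8.00) = 0.351 / 1.727 = 0.2032.
ΔS = 2390 − 28.0 = 2362 mg/L, so the substrate removal rate is 1770 × 2362/1000 = 4181 kg ultimate BOD/d.
Biomass synthesised: P_X = Y_obs × 4181 = 849.6 kg VSS/d.
Carbonaceous O₂ demand = substrate oxidised − cell-mass equivalent = 4181 − 1.42 × 849.6 = 2974 kg O₂/d.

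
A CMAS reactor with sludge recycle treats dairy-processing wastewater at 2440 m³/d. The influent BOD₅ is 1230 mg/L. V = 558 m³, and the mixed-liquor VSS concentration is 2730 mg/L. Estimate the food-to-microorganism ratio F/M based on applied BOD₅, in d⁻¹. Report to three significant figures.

Food-to-microorganism ratio F/M = Q S₀ / (V X) = 2440 × 1230 / (558.0 × 2730) = 1.970 d⁻¹.

F/M ≈ 1.97 d⁻¹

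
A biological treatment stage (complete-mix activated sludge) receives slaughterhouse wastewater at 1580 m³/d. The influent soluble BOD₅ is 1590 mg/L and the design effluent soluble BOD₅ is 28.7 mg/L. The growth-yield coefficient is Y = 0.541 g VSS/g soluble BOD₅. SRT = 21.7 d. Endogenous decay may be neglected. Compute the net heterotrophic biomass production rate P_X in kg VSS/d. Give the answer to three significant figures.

P_X ≈ 1330 kg VSS/d

No decay correction is needed, so Y_obs = Y = 0.541.
Substrate removed = Q·(S₀ − S) = 1580 m³/d × (1590 − 28.7) g/m³ = 2.47×10^6 g/d = 2467 kg/d.
So the net sludge growth is P_X = 0.5410 × 2467 = 1335 kg VSS/d.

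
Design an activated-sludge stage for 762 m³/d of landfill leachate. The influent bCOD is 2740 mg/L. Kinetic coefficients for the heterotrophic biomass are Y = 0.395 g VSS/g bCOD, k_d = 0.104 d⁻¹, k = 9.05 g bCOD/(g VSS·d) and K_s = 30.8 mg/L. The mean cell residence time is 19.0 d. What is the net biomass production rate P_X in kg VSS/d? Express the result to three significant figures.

P_X ≈ 277 kg VSS/d

From the Monod/SRT balance for a CMAS, S = K_s·(1+k_d θ_c)/[θ_c·(Y k − k_d) − 1] = 30.8 × (1 + 0.104 × 19.0) / [19.0 × (0.395 × 9.05 − 0.104) − 1] = 91.66 / 64.94 = 1.411 mg/L.
The observed yield is Y_obs = Y/(1 + k_d·θ_c) = 0.395 / (1 + 0.104 × 19.0) = 0.395 / 2.976 = 0.1327 g VSS per g bCOD removed.
ΔS = 2740 − 1.41 = 2739 mg/L, so the substrate removal rate is 762 × 2739/1000 = 2087 kg bCOD/d.
Net biomass production P_X = Y_obs × Q·(S₀ − S) = 0.1327 × 2087 = 277.0 kg VSS/d.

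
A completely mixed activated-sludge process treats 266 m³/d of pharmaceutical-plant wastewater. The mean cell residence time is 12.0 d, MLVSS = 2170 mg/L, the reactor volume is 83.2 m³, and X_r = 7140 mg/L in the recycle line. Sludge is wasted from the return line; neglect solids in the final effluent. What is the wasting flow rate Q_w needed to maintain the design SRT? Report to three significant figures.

Wasting from the return line (neglecting effluent solids): Q_w = V·X / (θ_c·X_r) = 83.20 × 2170 / (12.0 × 7140) = 2.107 m³/d.

Q_w ≈ 2.11 m³/d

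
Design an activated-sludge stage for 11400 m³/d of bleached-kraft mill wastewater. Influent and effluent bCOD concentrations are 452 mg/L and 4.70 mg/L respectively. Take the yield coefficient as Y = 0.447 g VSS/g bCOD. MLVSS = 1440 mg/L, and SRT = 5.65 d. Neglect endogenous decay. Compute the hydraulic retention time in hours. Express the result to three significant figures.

With k_d = 0 the design equation reduces to V = Y Q (S₀−S) θ_c / X = 0.447 × 11400 × (452 − 4.70) × 5.65 / 1440 = 8943 m³.
HRT = V/Q = 8943 m³ / 11400 m³·d⁻¹ = 0.7845 d × 24 = 18.83 h.

τ ≈ 18.8 h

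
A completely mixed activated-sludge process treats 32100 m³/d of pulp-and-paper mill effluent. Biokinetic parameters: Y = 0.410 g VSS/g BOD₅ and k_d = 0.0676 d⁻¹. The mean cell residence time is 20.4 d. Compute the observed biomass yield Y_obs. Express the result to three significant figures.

Y_obs = Y / (1 + k_d θ_c) = 0.410 / (1 + 0.0676 × 20.4) = 0.410 / 2.379 = 0.1723.

Y_obs ≈ 0.172 g VSS/g BOD₅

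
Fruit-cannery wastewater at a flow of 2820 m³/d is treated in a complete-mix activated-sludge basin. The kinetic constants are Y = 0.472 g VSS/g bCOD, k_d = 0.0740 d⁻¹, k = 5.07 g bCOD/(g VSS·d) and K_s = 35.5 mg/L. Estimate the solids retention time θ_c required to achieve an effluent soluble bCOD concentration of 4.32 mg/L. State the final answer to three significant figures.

At the target effluent, Y k S/(K_s+S) = 0.472×5.07×4.32/39.82 = 0.2596 d⁻¹.
θ_c = 1/(μ − k_d) = 1/(0.2596 − 0.0740) = 1/0.1856 = 5.387 d.

θ_c ≈ 5.39 d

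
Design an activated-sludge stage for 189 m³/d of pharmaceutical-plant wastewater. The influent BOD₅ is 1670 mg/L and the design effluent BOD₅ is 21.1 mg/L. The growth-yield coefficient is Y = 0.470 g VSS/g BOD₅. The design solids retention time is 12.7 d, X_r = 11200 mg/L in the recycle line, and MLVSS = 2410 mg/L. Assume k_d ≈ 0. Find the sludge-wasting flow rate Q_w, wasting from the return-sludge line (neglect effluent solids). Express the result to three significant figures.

Q_w ≈ 13.1 m³/d

V·X = Y·Q·ΔS·θ_c gives V = 0.470 × 189 × (1670 − 21.1) × 12.7 / 2410 = 771.9 m³.
θ_c = V·X/(Q_w·X_r) when wasting from the recycle, so Q_w = V·X/(θ_c·X_r) = 771.9 × 2410 / (12.7 × 11200) = 13.08 m³/d.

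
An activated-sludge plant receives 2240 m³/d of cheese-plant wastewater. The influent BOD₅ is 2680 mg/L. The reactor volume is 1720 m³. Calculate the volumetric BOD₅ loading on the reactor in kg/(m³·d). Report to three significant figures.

L_v ≈ 3.49 kg BOD₅/(m³·d)

Applied BOD₅ load per unit volume = Q·S₀/V = (2240 × 2680/1000)/1720 = 3.490 kg BOD₅·m⁻³·d⁻¹.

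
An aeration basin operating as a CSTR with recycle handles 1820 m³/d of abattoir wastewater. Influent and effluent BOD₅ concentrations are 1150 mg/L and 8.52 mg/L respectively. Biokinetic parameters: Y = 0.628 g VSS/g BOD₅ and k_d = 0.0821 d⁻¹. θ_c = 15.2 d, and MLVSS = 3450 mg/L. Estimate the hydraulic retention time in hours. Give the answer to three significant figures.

τ ≈ 33.7 h

Steady-state biomass mass balance: V·X·(1 + k_d·θ_c) = Y·Q·(S₀ − S)·θ_c, so V = 0.628 × 1820 × (1150 − 8.52) × 15.2 / [3450 × (1 + 0.0821 × 15.2)] = 1.98×10^7 / 7755 = 2557 m³.
Hydraulic retention time τ = V/Q = 2557 / 1820 = 1.405 d = 33.72 h.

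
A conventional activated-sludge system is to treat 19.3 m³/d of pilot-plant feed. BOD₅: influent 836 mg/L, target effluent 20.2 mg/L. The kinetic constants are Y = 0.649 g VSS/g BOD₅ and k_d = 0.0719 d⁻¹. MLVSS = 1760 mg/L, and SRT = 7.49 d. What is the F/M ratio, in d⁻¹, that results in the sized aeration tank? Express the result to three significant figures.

F/M ≈ 0.324 d⁻¹

From the SRT design equation V = Y Q (S₀−S) θ_c / [X (1 + k_d θ_c)] = 0.649 × 19.3 × (836 − 20.2) × 7.49 / [1760 × (1 + 0.0719 × 7.49)] = 7.65×10^4 / 2708 = 28.26 m³.
Food-to-microorganism ratio F/M = Q S₀ / (V X) = 19.3 × 836 / (28.26 × 1760) = 0.3243 d⁻¹.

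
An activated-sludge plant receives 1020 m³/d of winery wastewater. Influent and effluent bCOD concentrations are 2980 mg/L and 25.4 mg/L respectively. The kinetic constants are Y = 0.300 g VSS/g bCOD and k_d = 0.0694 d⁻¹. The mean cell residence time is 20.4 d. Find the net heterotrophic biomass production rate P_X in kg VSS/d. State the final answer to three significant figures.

P_X ≈ 374 kg VSS/d

The observed yield is Y_obs = Y/(1 + k_d·θ_c) = 0.300 / (1 + 0.0694 × 20.4) = 0.300 / 2.416 = 0.1242 g VSS per g bCOD removed.
Substrate removed = Q·(S₀ − S) = 1020 m³/d × (2980 − 25.4) g/m³ = 3.01×10^6 g/d = 3014 kg/d.
Biomass produced: P_X = Y_obs·Q·ΔS = 0.1242 × 3014 ≈ 374.3 kg VSS/d.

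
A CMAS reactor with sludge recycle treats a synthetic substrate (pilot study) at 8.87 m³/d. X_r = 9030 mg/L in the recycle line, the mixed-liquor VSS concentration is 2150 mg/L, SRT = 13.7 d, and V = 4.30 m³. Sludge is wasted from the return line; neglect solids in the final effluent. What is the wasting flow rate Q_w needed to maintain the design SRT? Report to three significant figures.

Q_w ≈ 0.0747 m³/d

Wasting from the return line (neglecting effluent solids): Q_w = V·X / (θ_c·X_r) = 4.300 × 2150 / (13.7 × 9030) = 0.07473 m³/d.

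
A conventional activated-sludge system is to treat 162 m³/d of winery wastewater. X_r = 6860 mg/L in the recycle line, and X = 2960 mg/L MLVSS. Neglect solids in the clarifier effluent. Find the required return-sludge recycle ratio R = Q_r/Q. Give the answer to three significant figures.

R = Q_r/Q = X/(X_r − X) = 2960 / (6860 − 2960) = 0.7590.

R ≈ 0.759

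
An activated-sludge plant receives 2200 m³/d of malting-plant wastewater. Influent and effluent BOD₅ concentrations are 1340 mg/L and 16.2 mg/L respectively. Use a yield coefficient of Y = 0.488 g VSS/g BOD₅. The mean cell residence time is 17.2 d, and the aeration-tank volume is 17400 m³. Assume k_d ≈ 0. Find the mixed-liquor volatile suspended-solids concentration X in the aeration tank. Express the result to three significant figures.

From V·X = Y·Q·(S₀ − S)·θ_c (decay neglected): X = 0.488 × 2200 × (1340 − 16.2) × 17.2 / 17400 = 1405 mg/L.

X ≈ 1400 mg/L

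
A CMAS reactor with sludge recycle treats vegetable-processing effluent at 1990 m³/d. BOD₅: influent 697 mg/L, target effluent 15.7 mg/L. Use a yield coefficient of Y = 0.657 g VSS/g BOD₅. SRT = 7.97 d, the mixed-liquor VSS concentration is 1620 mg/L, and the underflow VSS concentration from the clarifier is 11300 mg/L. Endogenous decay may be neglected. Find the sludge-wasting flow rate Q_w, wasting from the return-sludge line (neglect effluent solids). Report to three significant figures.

With k_d = 0 the design equation reduces to V = Y Q (S₀−S) θ_c / X = 0.657 × 1990 × (697 − 15.7) × 7.97 / 1620 = 4382 m³.
Q_w = (V·X)/(θ_c X_r) = 4382 × 1620 / (7.97 × 11300) = 78.83 m³/d.

Q_w ≈ 78.8 m³/d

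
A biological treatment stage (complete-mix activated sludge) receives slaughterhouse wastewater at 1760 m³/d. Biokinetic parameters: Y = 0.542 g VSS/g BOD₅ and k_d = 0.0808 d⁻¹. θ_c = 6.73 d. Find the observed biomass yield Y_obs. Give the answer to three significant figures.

Correct the yield for decay: Y_obs = Y/(1 + k_d θ_c) = 0.542 / (1 + 0.0808 × 6.73) = 0.542 / 1.544 = 0.3511.

Y_obs ≈ 0.351 g VSS/g BOD₅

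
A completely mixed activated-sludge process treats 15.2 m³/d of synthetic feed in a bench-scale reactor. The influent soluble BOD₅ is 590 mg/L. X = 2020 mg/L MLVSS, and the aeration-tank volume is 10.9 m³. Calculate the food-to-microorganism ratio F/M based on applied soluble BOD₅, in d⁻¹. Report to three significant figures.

Food-to-microorganism ratio F/M = Q S₀ / (V X) = 15.2 × 590 / (10.90 × 2020) = 0.4073 d⁻¹.

F/M ≈ 0.407 d⁻¹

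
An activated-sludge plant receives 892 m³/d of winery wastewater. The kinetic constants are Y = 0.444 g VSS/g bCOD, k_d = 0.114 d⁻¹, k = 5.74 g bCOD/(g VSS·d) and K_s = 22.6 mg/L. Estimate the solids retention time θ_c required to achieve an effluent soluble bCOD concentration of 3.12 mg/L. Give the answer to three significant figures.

θ_c ≈ 5.12 d

From 1/θ_c = Y·k·S/(K_s + S) − k_d: Y·k·S/(K_s+S) = 0.444 × 5.74 × 3.12 / (22.6 + 3.12) = 0.3092 d⁻¹.
Then 1/θ_c = μ − k_d = 0.3092 − 0.114 = 0.1952 d⁻¹, giving θ_c = 5.124 d.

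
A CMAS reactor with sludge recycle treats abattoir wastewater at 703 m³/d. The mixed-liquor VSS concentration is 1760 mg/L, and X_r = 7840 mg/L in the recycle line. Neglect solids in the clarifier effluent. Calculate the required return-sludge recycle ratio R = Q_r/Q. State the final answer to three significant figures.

R ≈ 0.289

R = Q_r/Q = X/(X_r − X) = 1760 / (7840 − 1760) = 0.2895.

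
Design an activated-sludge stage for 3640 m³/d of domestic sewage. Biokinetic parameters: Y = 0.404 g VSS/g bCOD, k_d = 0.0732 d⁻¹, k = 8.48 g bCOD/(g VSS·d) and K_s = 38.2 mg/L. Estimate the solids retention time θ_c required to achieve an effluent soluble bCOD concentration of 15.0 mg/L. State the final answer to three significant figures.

From 1/θ_c = Y·k·S/(K_s + S) − k_d: Y·k·S/(K_s+S) = 0.404 × 8.48 × 15.0 / (38.2 + 15.0) = 0.9660 d⁻¹.
Then 1/θ_c = μ − k_d = 0.9660 − 0.0732 = 0.8928 d⁻¹, giving θ_c = 1.120 d.

θ_c ≈ 1.12 d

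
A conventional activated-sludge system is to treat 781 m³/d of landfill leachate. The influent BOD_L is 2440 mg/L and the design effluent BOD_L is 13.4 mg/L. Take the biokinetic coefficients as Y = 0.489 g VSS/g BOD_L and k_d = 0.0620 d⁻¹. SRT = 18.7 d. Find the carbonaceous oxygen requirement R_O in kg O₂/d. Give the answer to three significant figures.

Y_obs = Y / (1 + k_d θ_c) = 0.489 / (1 + 0.0620 × 18.7) = 0.489 / 2.159 = 0.2265.
ΔS = 2440 − 13.4 = 2427 mg/L, so the substrate removal rate is 781 × 2427/1000 = 1895 kg BOD_L/d.
Net sludge production P_X = 0.2265 × 1895 = 429.2 kg VSS/d.
R_O = Q·(S₀ − S) − 1.42·P_X = 1895 − 1.42 × 429.2 = 1286 kg O₂/d.

R_O ≈ 1290 kg O₂/d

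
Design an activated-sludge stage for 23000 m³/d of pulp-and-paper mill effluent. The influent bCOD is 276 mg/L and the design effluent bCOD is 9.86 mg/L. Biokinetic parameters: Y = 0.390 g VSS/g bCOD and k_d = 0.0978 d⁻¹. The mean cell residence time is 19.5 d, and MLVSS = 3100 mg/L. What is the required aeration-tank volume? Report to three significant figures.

V ≈ 5170 m³

From the SRT design equation V = Y Q (S₀−S) θ_c / [X (1 + k_d θ_c)] = 0.390 × 23000 × (276 − 9.86) × 19.5 / [3100 × (1 + 0.0978 × 19.5)] = 4.66×10^7 / 9012 = 5166 m³.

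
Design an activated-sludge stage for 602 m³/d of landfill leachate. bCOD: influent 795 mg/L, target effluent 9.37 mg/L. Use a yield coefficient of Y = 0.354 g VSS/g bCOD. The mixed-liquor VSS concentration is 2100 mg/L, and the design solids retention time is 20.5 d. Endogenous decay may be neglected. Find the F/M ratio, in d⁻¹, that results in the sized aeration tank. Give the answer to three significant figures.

With k_d = 0 the design equation reduces to V = Y Q (S₀−S) θ_c / X = 0.354 × 602 × (795 − 9.37) × 20.5 / 2100 = 1634 m³.
F/M = applied load / biomass = Q·S₀/(V·X) = 602 × 795 / (1634 × 2100) = 0.1394 d⁻¹.

F/M ≈ 0.139 d⁻¹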